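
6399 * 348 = 2226852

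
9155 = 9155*1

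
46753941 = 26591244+20162697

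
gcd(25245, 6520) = 5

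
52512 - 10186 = 42326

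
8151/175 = 46 + 101/175 ≈ 46.58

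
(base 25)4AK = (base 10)2770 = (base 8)5322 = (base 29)38F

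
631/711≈0.887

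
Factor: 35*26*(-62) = -1*2^2*5^1*7^1*13^1*31^1 = -56420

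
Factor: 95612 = 2^2*11^1*41^1*53^1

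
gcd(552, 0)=552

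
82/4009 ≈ 0.0205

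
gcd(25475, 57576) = 1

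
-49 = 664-713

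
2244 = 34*66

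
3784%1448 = 888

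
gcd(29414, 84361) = 1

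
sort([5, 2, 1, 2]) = [1, 2, 2, 5]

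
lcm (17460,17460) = 17460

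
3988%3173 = 815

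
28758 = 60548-31790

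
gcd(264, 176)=88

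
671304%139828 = 111992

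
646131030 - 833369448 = -187238418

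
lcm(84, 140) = 420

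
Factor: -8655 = -1*3^1*5^1*577^1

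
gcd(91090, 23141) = 1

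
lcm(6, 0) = 0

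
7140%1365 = 315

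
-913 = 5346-6259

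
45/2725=9/545 ≈ 0.0165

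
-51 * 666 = -33966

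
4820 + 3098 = 7918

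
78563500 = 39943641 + 38619859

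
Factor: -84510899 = -1 * 11^1 * 7682809^1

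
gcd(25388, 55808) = 4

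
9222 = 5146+4076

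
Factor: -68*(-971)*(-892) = -1*2^4*17^1*223^1*971^1 = -58896976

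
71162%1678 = 686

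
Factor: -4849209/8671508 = -1*2^(-2)*3^2*83^(-1)*26119^(-1)*538801^1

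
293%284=9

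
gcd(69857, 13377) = 1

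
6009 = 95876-89867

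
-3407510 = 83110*(-41)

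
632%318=314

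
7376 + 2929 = 10305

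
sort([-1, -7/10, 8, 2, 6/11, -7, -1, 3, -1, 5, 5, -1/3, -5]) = [-7, -5, -1, -1, -1, -7/10, -1/3, 6/11, 2, 3, 5, 5, 8]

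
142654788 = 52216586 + 90438202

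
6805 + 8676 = 15481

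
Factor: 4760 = 2^3*5^1*7^1*17^1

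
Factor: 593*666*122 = 2^2*3^2*37^1*61^1*593^1 = 48182436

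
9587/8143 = 1 + 1444/8143 ≈ 1.18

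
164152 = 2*82076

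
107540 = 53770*2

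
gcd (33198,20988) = 66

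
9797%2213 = 945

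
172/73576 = 43/18394 ≈ 0.00234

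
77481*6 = 464886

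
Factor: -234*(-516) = 2^3*3^3*13^1*43^1 = 120744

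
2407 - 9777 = -7370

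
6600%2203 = 2194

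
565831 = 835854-270023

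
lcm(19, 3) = 57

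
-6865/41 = -167 - 18/41 ≈ -167.44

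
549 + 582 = 1131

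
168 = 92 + 76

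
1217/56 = 21 + 41/56 ≈ 21.73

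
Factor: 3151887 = 3^1 * 173^1 * 6073^1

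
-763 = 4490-5253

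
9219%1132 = 163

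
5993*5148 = 30851964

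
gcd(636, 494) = 2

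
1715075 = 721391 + 993684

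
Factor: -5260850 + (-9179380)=-1*2^1*3^2*5^1*7^1*22921^1=-14440230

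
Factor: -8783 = -1*8783^1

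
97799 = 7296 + 90503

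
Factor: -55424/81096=-1*2^4*3^ (-1)*31^ (-1)*109^ (-1)*433^1=-6928/10137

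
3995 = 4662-667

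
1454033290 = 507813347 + 946219943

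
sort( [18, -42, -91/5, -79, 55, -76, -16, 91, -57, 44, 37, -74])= [-79, -76, -74, -57, -42, -91/5, -16, 18, 37, 44, 55, 91]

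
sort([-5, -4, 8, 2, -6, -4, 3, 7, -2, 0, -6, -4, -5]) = [-6, -6, -5, -5, -4, -4, -4, -2, 0, 2, 3, 7, 8]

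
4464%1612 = 1240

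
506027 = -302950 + 808977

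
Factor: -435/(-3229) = 3^1 * 5^1 * 29^1 * 3229^(-1)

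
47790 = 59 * 810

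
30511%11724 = 7063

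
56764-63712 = -6948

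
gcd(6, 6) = 6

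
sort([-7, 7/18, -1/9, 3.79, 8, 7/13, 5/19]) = [-7, -1/9, 5/19, 7/18, 7/13, 3.79, 8]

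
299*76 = 22724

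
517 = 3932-3415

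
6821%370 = 161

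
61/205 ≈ 0.298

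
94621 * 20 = 1892420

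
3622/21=172 + 10/21 ≈ 172.48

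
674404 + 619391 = 1293795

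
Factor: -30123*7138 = -1*2^1*3^2*43^1*83^1*3347^1 = -215017974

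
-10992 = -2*5496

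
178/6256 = 89/3128≈0.0285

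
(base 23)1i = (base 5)131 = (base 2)101001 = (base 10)41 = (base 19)23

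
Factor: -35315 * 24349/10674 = -1 * 2^(-1) * 3^(-2) * 5^1 * 7^1 * 13^1 * 593^(-1) * 1009^1 * 1873^1 = -859884935/10674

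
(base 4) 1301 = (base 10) 113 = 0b1110001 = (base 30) 3n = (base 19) 5i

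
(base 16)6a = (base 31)3d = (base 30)3g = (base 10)106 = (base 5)411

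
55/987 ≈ 0.0557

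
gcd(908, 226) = 2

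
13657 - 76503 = -62846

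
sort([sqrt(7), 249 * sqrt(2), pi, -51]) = [-51, sqrt(7), pi, 249 * sqrt(2)]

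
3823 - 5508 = -1685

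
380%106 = 62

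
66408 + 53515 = 119923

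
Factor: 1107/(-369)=-1 * 3^1=-3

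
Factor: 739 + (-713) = 2^1 * 13^1 = 26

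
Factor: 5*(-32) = -1*2^5*5^1 = -160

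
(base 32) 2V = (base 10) 95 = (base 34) 2R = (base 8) 137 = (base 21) 4B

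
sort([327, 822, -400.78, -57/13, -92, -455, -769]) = [-769, -455, -400.78, -92, -57/13, 327, 822]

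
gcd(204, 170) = 34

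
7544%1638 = 992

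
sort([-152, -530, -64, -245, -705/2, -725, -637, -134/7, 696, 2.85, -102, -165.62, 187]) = [-725, -637, -530, -705/2, -245, -165.62, -152, -102, -64, -134/7, 2.85, 187, 696]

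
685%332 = 21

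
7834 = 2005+5829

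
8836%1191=499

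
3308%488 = 380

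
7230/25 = 289 + 1/5 = 289.20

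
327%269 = 58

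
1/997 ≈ 0.00100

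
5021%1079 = 705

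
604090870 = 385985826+218105044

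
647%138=95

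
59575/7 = 8510+5/7 ≈ 8510.71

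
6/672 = 1/112 ≈ 0.00893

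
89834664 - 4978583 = 84856081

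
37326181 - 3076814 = 34249367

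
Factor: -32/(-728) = 2^2 * 7^(-1) * 13^(-1) = 4/91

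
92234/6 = 15372 + 1/3 ≈ 15372.33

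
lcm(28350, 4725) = 28350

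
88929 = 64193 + 24736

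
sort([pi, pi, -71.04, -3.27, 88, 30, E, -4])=[-71.04, -4, -3.27, E, pi, pi, 30, 88]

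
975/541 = 1 + 434/541 ≈ 1.80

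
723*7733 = 5590959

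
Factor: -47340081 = -1 * 3^2 * 5260009^1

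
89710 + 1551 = 91261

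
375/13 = 28 + 11/13 ≈ 28.85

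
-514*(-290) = 149060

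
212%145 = 67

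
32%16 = 0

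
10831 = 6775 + 4056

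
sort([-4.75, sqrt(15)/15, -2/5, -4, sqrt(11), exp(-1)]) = [-4.75, -4, -2/5, sqrt(15)/15, exp(-1), sqrt(11)]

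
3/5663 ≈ 0.000530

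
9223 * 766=7064818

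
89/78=1 + 11/78≈1.14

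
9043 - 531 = 8512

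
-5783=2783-8566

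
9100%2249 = 104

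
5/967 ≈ 0.00517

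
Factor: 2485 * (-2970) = -1 * 2^1 * 3^3 * 5^2 * 7^1 * 11^1 * 71^1 = -7380450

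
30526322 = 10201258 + 20325064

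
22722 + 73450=96172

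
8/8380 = 2/2095 ≈ 0.000955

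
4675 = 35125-30450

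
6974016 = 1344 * 5189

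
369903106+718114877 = 1088017983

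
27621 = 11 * 2511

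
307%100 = 7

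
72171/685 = 105 + 246/685 ≈ 105.36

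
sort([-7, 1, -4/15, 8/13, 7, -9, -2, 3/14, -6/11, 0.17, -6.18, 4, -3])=[-9, -7, -6.18, -3, -2, -6/11, -4/15, 0.17, 3/14, 8/13, 1, 4, 7]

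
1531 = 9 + 1522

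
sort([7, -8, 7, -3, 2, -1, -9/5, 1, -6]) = [-8, -6, -3, -9/5, -1, 1, 2, 7, 7]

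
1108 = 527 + 581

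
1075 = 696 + 379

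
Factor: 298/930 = 3^ (-1) * 5^ (-1) * 31^ (-1) * 149^1 = 149/465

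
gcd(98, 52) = 2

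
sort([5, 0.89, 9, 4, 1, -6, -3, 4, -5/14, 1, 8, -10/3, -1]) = [-6, -10/3, -3, -1, -5/14, 0.89, 1, 1, 4, 4, 5, 8, 9]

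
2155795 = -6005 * (-359)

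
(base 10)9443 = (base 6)111415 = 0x24e3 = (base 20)13c3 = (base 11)7105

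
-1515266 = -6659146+5143880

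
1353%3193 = 1353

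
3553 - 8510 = -4957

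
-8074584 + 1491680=-6582904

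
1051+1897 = 2948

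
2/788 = 1/394≈0.00254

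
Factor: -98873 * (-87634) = 2^1 * 43^1 * 1019^1 * 98873^1 = 8664636482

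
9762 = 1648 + 8114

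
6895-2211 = 4684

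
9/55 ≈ 0.164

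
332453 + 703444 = 1035897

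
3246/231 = 14 + 4/77 ≈ 14.05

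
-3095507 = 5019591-8115098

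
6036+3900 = 9936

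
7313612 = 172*42521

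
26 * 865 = 22490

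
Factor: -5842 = -1 * 2^1 * 23^1 * 127^1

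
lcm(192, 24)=192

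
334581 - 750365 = -415784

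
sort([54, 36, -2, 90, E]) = [-2, E, 36, 54, 90]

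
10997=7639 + 3358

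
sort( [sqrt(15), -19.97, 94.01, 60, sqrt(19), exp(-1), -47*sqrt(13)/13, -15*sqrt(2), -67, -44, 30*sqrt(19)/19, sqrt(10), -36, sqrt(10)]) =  [-67, -44, -36, -15*sqrt(2), -19.97, -47*sqrt(13)/13, exp(-1), sqrt(10), sqrt(10), sqrt(15), sqrt(19), 30*sqrt(19)/19, 60, 94.01]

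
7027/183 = 38 + 73/183 ≈ 38.40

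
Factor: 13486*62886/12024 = 2^(-1)*3^(-1)*11^1*47^1*167^(-1)*223^1*613^1 = 70673383/1002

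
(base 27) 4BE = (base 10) 3227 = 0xC9B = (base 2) 110010011011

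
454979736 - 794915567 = -339935831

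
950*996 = 946200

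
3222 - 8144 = -4922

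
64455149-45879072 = 18576077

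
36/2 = 18 = 18.00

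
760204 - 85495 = 674709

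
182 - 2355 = -2173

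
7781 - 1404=6377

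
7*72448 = 507136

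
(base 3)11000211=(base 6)21334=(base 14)10dc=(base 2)101101111010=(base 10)2938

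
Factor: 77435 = 5^1*17^1*911^1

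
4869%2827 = 2042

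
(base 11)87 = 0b1011111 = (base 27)3e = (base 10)95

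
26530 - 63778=-37248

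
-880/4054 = -440/2027 ≈ -0.217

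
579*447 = 258813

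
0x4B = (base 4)1023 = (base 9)83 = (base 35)25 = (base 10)75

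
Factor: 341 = 11^1*31^1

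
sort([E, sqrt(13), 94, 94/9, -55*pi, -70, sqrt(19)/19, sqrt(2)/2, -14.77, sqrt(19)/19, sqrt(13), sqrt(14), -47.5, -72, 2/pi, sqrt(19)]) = [-55*pi, -72, -70, -47.5, -14.77, sqrt(19)/19, sqrt(19)/19, 2/pi, sqrt(2)/2, E, sqrt(13), sqrt(13), sqrt(14), sqrt(19), 94/9, 94]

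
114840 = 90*1276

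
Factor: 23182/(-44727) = -1*2^1*3^(-1)*17^(-1)*67^1*173^1*877^(-1)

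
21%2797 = 21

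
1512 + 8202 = 9714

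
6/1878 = 1/313 ≈ 0.00319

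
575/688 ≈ 0.836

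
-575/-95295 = 115/19059 ≈ 0.00603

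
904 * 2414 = 2182256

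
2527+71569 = 74096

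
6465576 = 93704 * 69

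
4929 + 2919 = 7848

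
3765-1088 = 2677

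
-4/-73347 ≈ 0.0000545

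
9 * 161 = 1449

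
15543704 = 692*22462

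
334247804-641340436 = -307092632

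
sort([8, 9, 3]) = [3, 8, 9]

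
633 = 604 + 29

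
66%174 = 66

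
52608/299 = 175 + 283/299 ≈ 175.95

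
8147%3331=1485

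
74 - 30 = 44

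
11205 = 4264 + 6941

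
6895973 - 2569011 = 4326962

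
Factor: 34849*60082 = 2^1*11^1*2731^1*34849^1 = 2093797618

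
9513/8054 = 1 + 1459/8054 ≈ 1.18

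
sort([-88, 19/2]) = [-88, 19/2]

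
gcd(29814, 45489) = 3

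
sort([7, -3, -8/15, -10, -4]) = [-10, -4, -3, -8/15, 7]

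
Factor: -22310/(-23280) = 2^(-3)*3^(-1)*23^1 = 23/24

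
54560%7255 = 3775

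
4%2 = 0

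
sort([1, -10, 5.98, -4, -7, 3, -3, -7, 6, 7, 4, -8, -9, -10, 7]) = [-10, -10, -9, -8, -7, -7, -4, -3, 1, 3, 4, 5.98, 6, 7, 7]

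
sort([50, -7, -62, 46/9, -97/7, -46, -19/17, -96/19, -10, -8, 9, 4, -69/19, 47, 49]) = [-62, -46, -97/7, -10, -8, -7, -96/19, -69/19, -19/17, 4, 46/9, 9, 47, 49, 50]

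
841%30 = 1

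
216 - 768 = -552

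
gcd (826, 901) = 1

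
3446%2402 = 1044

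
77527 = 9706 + 67821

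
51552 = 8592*6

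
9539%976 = 755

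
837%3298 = 837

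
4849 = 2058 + 2791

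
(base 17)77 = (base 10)126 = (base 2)1111110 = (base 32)3u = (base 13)99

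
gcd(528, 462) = 66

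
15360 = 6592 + 8768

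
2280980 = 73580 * 31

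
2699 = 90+2609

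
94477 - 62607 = 31870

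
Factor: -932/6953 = -1*2^2*17^(-1)*233^1*409^(-1)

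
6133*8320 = 51026560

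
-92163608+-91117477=-183281085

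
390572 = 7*55796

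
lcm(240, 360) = 720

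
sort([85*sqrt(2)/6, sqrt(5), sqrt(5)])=[sqrt(5), sqrt(5), 85*sqrt(2)/6]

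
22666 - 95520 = -72854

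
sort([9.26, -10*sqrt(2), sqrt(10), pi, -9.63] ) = [-10*sqrt(2), -9.63, pi, sqrt(10), 9.26] 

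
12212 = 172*71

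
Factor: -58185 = -1 * 3^3 * 5^1 * 431^1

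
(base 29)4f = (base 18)75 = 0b10000011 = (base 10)131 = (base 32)43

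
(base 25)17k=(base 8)1464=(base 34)o4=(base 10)820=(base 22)1f6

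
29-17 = 12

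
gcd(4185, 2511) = 837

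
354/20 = 177/10 = 17.70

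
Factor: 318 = 2^1 * 3^1 * 53^1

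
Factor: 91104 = 2^5 * 3^1 * 13^1 * 73^1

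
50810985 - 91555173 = -40744188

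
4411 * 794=3502334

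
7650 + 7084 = 14734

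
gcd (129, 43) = 43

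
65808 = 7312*9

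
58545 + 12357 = 70902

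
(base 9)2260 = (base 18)530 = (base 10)1674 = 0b11010001010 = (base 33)1ho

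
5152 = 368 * 14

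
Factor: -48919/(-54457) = 53^1 * 59^(-1) = 53/59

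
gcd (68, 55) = 1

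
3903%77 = 53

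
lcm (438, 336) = 24528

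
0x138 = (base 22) e4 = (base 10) 312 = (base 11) 264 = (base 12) 220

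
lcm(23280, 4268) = 256080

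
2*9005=18010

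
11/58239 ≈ 0.000189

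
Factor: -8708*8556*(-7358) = 2^5*3^1*7^1*13^1*23^1*31^1*283^1*311^1 = 548212557984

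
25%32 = 25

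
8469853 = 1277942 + 7191911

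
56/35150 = 28/17575 ≈ 0.00159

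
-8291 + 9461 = 1170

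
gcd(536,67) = 67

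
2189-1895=294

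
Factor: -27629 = -1*7^1*3947^1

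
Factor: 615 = 3^1*5^1*41^1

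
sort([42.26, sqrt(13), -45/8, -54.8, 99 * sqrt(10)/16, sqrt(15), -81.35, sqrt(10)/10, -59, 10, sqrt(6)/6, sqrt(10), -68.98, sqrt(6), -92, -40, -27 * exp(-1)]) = [-92, -81.35, -68.98, -59, -54.8, -40, -27 * exp(-1), -45/8, sqrt(10)/10, sqrt(6)/6, sqrt(6), sqrt(10), sqrt(13), sqrt(15), 10, 99 * sqrt(10)/16, 42.26]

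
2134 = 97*22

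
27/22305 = 9/7435 ≈ 0.00121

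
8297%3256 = 1785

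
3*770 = 2310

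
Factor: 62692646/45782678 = 809^1*38747^1*22891339^(-1) = 31346323/22891339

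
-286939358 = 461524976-748464334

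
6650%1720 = 1490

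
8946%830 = 646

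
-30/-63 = 10/21 ≈ 0.476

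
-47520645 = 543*(-87515)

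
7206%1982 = 1260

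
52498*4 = 209992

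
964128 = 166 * 5808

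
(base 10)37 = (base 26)1b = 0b100101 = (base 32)15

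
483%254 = 229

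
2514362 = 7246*347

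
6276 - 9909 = -3633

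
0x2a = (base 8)52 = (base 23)1j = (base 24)1i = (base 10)42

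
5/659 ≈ 0.00759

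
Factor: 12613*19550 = 2^1*5^2*17^1*23^1*12613^1 = 246584150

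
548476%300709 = 247767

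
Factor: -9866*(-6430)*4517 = 2^2*5^1*643^1*4517^1*4933^1 = 286551162460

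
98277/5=19655 + 2/5=19655.40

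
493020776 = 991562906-498542130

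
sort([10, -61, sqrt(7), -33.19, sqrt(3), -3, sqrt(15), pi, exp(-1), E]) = [-61, -33.19, -3, exp(-1), sqrt(3), sqrt(7), E, pi, sqrt(15), 10]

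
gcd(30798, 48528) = 18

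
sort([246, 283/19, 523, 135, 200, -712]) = [-712, 283/19, 135, 200, 246, 523]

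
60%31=29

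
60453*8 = 483624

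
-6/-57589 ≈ 0.000104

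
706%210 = 76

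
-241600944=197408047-439008991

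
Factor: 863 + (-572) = 3^1*97^1 = 291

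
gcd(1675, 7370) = 335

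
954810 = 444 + 954366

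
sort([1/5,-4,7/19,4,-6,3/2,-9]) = [-9,-6,-4,1/5,7/19,3/2,4]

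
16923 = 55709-38786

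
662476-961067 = -298591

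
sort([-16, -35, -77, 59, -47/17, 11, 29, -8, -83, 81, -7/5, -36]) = [-83, -77, -36, -35, -16, -8, -47/17, -7/5, 11, 29, 59, 81]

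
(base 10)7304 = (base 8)16210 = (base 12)4288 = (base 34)6as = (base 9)11015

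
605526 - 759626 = -154100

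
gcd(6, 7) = 1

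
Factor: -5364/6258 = -1*2^1*3^1*7^(-1) = -6/7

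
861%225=186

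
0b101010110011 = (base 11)2070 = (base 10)2739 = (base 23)542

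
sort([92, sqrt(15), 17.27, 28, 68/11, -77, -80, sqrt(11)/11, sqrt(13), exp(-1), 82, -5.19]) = [-80, -77, -5.19, sqrt(11)/11, exp(-1), sqrt(13), sqrt(15), 68/11, 17.27, 28, 82, 92]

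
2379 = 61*39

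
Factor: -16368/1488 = -1 * 11^1 = -11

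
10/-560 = -1/56 ≈ -0.0179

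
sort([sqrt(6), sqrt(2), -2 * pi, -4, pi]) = [-2 * pi, -4, sqrt(2), sqrt(6), pi]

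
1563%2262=1563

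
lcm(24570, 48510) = 1891890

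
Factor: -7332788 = -1 * 2^2 * 137^1 * 13381^1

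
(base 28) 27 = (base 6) 143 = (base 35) 1s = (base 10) 63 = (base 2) 111111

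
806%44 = 14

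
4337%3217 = 1120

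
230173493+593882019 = 824055512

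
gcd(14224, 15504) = 16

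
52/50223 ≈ 0.00104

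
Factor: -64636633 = -1 * 5413^1 * 11941^1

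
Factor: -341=-1*11^1*31^1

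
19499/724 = 26 + 675/724 ≈ 26.93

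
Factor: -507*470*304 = -1*2^5*3^1*5^1*13^2*19^1*47^1 = -72440160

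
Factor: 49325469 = 3^1*16441823^1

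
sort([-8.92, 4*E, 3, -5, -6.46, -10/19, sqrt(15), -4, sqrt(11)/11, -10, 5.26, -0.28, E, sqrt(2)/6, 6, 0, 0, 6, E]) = [-10, -8.92, -6.46, -5, -4, -10/19, -0.28, 0, 0, sqrt(2)/6, sqrt(11)/11, E, E, 3, sqrt(15), 5.26, 6, 6, 4*E]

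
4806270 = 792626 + 4013644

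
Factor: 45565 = 5^1*13^1*701^1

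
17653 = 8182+9471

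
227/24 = 9+11/24 ≈ 9.46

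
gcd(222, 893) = 1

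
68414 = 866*79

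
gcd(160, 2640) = 80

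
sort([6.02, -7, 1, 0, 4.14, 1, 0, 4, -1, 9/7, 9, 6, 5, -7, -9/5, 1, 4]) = [-7, -7, -9/5, -1, 0, 0, 1, 1, 1, 9/7, 4, 4, 4.14, 5, 6, 6.02, 9]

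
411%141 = 129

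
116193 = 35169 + 81024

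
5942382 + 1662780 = 7605162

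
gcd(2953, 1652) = 1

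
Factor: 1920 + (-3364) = -1*2^2*19^2 = -1444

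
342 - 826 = -484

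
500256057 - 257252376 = 243003681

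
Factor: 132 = 2^2*3^1*11^1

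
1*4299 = 4299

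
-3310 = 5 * (-662)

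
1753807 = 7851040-6097233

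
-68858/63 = -1092-62/63 ≈ -1092.98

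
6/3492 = 1/582 ≈ 0.00172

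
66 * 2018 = 133188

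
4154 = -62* (-67)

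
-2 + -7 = -9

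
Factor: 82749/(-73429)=-1 * 3^1 * 97^(-1) * 757^(-1) * 27583^1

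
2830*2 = 5660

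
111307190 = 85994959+25312231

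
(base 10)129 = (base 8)201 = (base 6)333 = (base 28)4h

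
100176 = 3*33392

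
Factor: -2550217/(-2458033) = 106871^(-1) * 110879^1 = 110879/106871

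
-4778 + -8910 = -13688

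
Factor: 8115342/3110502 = 518417^(-1) * 1352557^1 = 1352557/518417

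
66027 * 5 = 330135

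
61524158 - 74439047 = -12914889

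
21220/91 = 233+17/91 ≈ 233.19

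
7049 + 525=7574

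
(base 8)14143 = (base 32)633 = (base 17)14a4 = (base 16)1863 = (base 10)6243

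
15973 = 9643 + 6330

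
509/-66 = -7 - 47/66 ≈ -7.71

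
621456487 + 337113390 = 958569877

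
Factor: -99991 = -1 * 99991^1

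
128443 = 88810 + 39633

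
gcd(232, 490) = 2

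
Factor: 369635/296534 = 2^(-1)*5^1*179^1*359^(-1) = 895/718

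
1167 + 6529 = 7696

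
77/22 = 3 + 1/2 = 3.50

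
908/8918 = 454/4459 ≈ 0.102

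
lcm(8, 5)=40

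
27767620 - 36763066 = -8995446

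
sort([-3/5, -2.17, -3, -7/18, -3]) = [-3, -3, -2.17, -3/5, -7/18]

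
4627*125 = 578375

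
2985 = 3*995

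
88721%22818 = 20267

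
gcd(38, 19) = 19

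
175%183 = 175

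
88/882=44/441 ≈ 0.0998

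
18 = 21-3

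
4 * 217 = 868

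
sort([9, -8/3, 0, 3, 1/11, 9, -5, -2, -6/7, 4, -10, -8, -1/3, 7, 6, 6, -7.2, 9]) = [-10, -8, -7.2, -5, -8/3, -2, -6/7, -1/3, 0, 1/11, 3, 4, 6, 6, 7, 9, 9, 9]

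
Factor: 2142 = 2^1 * 3^2 * 7^1 * 17^1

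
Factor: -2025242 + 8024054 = 2^2*3^1*379^1*1319^1 = 5998812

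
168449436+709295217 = 877744653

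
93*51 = 4743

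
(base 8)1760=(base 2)1111110000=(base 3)1101100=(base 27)1a9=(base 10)1008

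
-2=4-6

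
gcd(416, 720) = 16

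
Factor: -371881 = -1*373^1*997^1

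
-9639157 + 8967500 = -671657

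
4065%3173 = 892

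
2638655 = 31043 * 85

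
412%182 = 48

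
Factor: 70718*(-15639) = -1*2^1*3^1*13^1*19^1*401^1*1861^1 = -1105958802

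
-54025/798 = -67 - 559/798 ≈ -67.70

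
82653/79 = 1046+19/79 ≈ 1046.24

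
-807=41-848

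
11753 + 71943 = 83696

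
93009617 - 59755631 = 33253986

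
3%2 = 1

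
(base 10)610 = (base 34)hw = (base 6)2454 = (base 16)262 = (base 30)ka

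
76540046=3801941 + 72738105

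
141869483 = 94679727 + 47189756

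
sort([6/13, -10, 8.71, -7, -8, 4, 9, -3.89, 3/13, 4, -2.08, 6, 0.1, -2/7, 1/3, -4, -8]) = [-10, -8, -8, -7, -4, -3.89, -2.08, -2/7, 0.1, 3/13, 1/3, 6/13, 4, 4, 6, 8.71, 9]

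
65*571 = 37115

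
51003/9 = 5667 = 5667.00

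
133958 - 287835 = -153877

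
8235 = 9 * 915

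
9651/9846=3217/3282 ≈ 0.980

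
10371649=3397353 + 6974296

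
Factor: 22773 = 3^1*7591^1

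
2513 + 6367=8880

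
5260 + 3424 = 8684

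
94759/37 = 2561 + 2/37 ≈ 2561.05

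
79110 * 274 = 21676140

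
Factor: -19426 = -1*2^1*11^1*883^1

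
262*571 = 149602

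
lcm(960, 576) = 2880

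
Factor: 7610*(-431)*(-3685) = 2^1*5^2*11^1*67^1*431^1*761^1 = 12086468350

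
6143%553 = 60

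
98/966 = 7/69 ≈ 0.101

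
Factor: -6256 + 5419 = -1 * 3^3 * 31^1 = -837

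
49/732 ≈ 0.0669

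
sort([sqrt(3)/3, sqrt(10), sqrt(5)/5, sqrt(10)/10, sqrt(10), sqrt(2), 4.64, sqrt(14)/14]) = [sqrt(14)/14, sqrt(10)/10, sqrt(5)/5, sqrt(3)/3, sqrt(2), sqrt(10), sqrt(10), 4.64]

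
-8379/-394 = 21 + 105/394 ≈ 21.27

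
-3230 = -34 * 95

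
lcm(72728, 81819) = 654552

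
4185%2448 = 1737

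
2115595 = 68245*31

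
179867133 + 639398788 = 819265921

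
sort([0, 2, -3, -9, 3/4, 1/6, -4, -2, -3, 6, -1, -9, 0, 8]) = [-9, -9, -4, -3, -3, -2, -1, 0, 0, 1/6, 3/4, 2, 6, 8]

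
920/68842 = 460/34421 ≈ 0.0134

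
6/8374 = 3/4187 ≈ 0.000717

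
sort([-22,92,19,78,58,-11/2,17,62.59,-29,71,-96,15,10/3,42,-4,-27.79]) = [-96,-29,-27.79,-22,-11/2,-4,10/3,15,17,19,42,58,62.59,71,78,92]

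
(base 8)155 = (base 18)61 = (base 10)109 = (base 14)7b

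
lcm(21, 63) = 63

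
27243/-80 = -340 - 43/80 ≈ -340.54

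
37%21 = 16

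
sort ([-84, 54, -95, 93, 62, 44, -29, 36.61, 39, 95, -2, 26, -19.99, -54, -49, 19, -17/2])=[-95, -84, -54, -49, -29, -19.99, -17/2, -2, 19, 26, 36.61, 39, 44, 54, 62, 93, 95]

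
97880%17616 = 9800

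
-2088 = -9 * 232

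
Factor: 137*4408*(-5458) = -1*2^4*19^1*29^1*137^1*2729^1 = -3296064368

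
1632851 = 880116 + 752735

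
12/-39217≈-0.000306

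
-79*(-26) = 2054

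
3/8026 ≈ 0.000374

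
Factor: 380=2^2 * 5^1 * 19^1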